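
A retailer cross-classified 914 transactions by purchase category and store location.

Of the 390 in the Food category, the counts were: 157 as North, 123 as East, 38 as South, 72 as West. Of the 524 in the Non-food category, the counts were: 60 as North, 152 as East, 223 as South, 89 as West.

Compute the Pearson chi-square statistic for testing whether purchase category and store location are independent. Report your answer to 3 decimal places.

Row totals: 390, 524. Column totals: 217, 275, 261, 161. Grand total N = 914.
Expected counts (row total × column total / N):
  Food, North: 390×217/914 = 92.5930
  Food, East: 390×275/914 = 117.3414
  Food, South: 390×261/914 = 111.3676
  Food, West: 390×161/914 = 68.6980
  Non-food, North: 524×217/914 = 124.4070
  Non-food, East: 524×275/914 = 157.6586
  Non-food, South: 524×261/914 = 149.6324
  Non-food, West: 524×161/914 = 92.3020
Contributions (O − E)²/E:
  (157 − 92.5930)²/92.5930 = 44.8010
  (123 − 117.3414)²/117.3414 = 0.2729
  (38 − 111.3676)²/111.3676 = 48.3337
  (72 − 68.6980)²/68.6980 = 0.1587
  (60 − 124.4070)²/124.4070 = 33.3443
  (152 − 157.6586)²/157.6586 = 0.2031
  (223 − 149.6324)²/149.6324 = 35.9735
  (89 − 92.3020)²/92.3020 = 0.1181
χ² = 44.8010 + 0.2729 + 48.3337 + 0.1587 + 33.3443 + 0.2031 + 35.9735 + 0.1181 = 163.205

163.205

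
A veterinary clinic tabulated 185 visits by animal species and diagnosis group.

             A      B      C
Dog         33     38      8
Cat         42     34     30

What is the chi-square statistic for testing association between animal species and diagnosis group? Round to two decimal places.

Row totals: 79, 106. Column totals: 75, 72, 38. Grand total N = 185.
Expected counts (row total × column total / N):
  Dog, A: 79×75/185 = 32.027
  Dog, B: 79×72/185 = 30.746
  Dog, C: 79×38/185 = 16.227
  Cat, A: 106×75/185 = 42.973
  Cat, B: 106×72/185 = 41.254
  Cat, C: 106×38/185 = 21.773
Contributions (O − E)²/E:
  (33 − 32.027)²/32.027 = 0.0296
  (38 − 30.746)²/30.746 = 1.7115
  (8 − 16.227)²/16.227 = 4.1710
  (42 − 42.973)²/42.973 = 0.0220
  (34 − 41.254)²/41.254 = 1.2755
  (30 − 21.773)²/21.773 = 3.1086
χ² = 0.0296 + 1.7115 + 4.1710 + 0.0220 + 1.2755 + 3.1086 = 10.32

10.32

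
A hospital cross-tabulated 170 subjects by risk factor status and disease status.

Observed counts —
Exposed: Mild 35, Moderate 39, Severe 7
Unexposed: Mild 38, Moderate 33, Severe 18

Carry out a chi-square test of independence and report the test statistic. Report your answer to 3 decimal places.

Row totals: 81, 89. Column totals: 73, 72, 25. Grand total N = 170.
Expected counts (row total × column total / N):
  Exposed, Mild: 81×73/170 = 34.7824
  Exposed, Moderate: 81×72/170 = 34.3059
  Exposed, Severe: 81×25/170 = 11.9118
  Unexposed, Mild: 89×73/170 = 38.2176
  Unexposed, Moderate: 89×72/170 = 37.6941
  Unexposed, Severe: 89×25/170 = 13.0882
Contributions (O − E)²/E:
  (35 − 34.7824)²/34.7824 = 0.0014
  (39 − 34.3059)²/34.3059 = 0.6423
  (7 − 11.9118)²/11.9118 = 2.0254
  (38 − 38.2176)²/38.2176 = 0.0012
  (33 − 37.6941)²/37.6941 = 0.5846
  (18 − 13.0882)²/13.0882 = 1.8433
χ² = 0.0014 + 0.6423 + 2.0254 + 0.0012 + 0.5846 + 1.8433 = 5.098

5.098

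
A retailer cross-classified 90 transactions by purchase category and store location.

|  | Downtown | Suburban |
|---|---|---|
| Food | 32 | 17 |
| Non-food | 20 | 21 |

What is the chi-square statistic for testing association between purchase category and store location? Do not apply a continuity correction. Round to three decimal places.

2.499

Row totals: 49, 41. Column totals: 52, 38. Grand total N = 90.
Expected counts (row total × column total / N):
  Food, Downtown: 49×52/90 = 28.3111
  Food, Suburban: 49×38/90 = 20.6889
  Non-food, Downtown: 41×52/90 = 23.6889
  Non-food, Suburban: 41×38/90 = 17.3111
Contributions (O − E)²/E:
  (32 − 28.3111)²/28.3111 = 0.4807
  (17 − 20.6889)²/20.6889 = 0.6577
  (20 − 23.6889)²/23.6889 = 0.5744
  (21 − 17.3111)²/17.3111 = 0.7861
χ² = 0.4807 + 0.6577 + 0.5744 + 0.7861 = 2.499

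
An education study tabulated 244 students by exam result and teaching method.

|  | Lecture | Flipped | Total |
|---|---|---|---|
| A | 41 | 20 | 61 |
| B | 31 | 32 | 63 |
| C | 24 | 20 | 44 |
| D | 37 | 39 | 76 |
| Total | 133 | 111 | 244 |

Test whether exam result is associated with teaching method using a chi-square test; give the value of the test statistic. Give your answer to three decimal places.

5.725

Grand total N = 244.
Expected counts (row total × column total / N):
  A, Lecture: 61×133/244 = 33.2500
  A, Flipped: 61×111/244 = 27.7500
  B, Lecture: 63×133/244 = 34.3402
  B, Flipped: 63×111/244 = 28.6598
  C, Lecture: 44×133/244 = 23.9836
  C, Flipped: 44×111/244 = 20.0164
  D, Lecture: 76×133/244 = 41.4262
  D, Flipped: 76×111/244 = 34.5738
Contributions (O − E)²/E:
  (41 − 33.2500)²/33.2500 = 1.8064
  (20 − 27.7500)²/27.7500 = 2.1644
  (31 − 34.3402)²/34.3402 = 0.3249
  (32 − 28.6598)²/28.6598 = 0.3893
  (24 − 23.9836)²/23.9836 = 0.0000
  (20 − 20.0164)²/20.0164 = 0.0000
  (37 − 41.4262)²/41.4262 = 0.4729
  (39 − 34.5738)²/34.5738 = 0.5667
χ² = 1.8064 + 2.1644 + 0.3249 + 0.3893 + 0.0000 + 0.0000 + 0.4729 + 0.5667 = 5.725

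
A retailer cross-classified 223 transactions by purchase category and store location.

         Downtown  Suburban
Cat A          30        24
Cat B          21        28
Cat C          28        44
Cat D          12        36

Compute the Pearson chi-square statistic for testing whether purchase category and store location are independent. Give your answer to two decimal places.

10.02

Row totals: 54, 49, 72, 48. Column totals: 91, 132. Grand total N = 223.
Expected counts (row total × column total / N):
  Cat A, Downtown: 54×91/223 = 22.036
  Cat A, Suburban: 54×132/223 = 31.964
  Cat B, Downtown: 49×91/223 = 19.996
  Cat B, Suburban: 49×132/223 = 29.004
  Cat C, Downtown: 72×91/223 = 29.381
  Cat C, Suburban: 72×132/223 = 42.619
  Cat D, Downtown: 48×91/223 = 19.587
  Cat D, Suburban: 48×132/223 = 28.413
Contributions (O − E)²/E:
  (30 − 22.036)²/22.036 = 2.8783
  (24 − 31.964)²/31.964 = 1.9843
  (21 − 19.996)²/19.996 = 0.0504
  (28 − 29.004)²/29.004 = 0.0348
  (28 − 29.381)²/29.381 = 0.0649
  (44 − 42.619)²/42.619 = 0.0447
  (12 − 19.587)²/19.587 = 2.9388
  (36 − 28.413)²/28.413 = 2.0259
χ² = 2.8783 + 1.9843 + 0.0504 + 0.0348 + 0.0649 + 0.0447 + 2.9388 + 2.0259 = 10.02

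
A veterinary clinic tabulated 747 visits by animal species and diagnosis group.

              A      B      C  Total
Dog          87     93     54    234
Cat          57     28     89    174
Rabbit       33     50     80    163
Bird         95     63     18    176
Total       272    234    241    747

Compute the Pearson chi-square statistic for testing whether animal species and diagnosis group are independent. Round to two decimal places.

112.75

Grand total N = 747.
Expected counts (row total × column total / N):
  Dog, A: 234×272/747 = 85.205
  Dog, B: 234×234/747 = 73.301
  Dog, C: 234×241/747 = 75.494
  Cat, A: 174×272/747 = 63.357
  Cat, B: 174×234/747 = 54.506
  Cat, C: 174×241/747 = 56.137
  Rabbit, A: 163×272/747 = 59.352
  Rabbit, B: 163×234/747 = 51.060
  Rabbit, C: 163×241/747 = 52.588
  Bird, A: 176×272/747 = 64.086
  Bird, B: 176×234/747 = 55.133
  Bird, C: 176×241/747 = 56.782
Contributions (O − E)²/E:
  (87 − 85.205)²/85.205 = 0.0378
  (93 − 73.301)²/73.301 = 5.2939
  (54 − 75.494)²/75.494 = 6.1196
  (57 − 63.357)²/63.357 = 0.6378
  (28 − 54.506)²/54.506 = 12.8897
  (89 − 56.137)²/56.137 = 19.2382
  (33 − 59.352)²/59.352 = 11.7002
  (50 − 51.060)²/51.060 = 0.0220
  (80 − 52.588)²/52.588 = 14.2888
  (95 − 64.086)²/64.086 = 14.9124
  (63 − 55.133)²/55.133 = 1.1226
  (18 − 56.782)²/56.782 = 26.4880
χ² = 0.0378 + 5.2939 + 6.1196 + 0.6378 + 12.8897 + 19.2382 + 11.7002 + 0.0220 + 14.2888 + 14.9124 + 1.1226 + 26.4880 = 112.75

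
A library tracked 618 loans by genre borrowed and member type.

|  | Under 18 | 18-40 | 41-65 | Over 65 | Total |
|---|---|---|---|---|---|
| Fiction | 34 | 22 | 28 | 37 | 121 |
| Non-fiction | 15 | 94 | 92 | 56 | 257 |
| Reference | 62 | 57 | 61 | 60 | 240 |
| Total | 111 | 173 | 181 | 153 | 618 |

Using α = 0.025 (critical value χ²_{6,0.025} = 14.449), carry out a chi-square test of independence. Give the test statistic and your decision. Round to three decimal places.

Grand total N = 618.
Expected counts (row total × column total / N):
  Fiction, Under 18: 121×111/618 = 21.7330
  Fiction, 18-40: 121×173/618 = 33.8722
  Fiction, 41-65: 121×181/618 = 35.4385
  Fiction, Over 65: 121×153/618 = 29.9563
  Non-fiction, Under 18: 257×111/618 = 46.1602
  Non-fiction, 18-40: 257×173/618 = 71.9434
  Non-fiction, 41-65: 257×181/618 = 75.2702
  Non-fiction, Over 65: 257×153/618 = 63.6262
  Reference, Under 18: 240×111/618 = 43.1068
  Reference, 18-40: 240×173/618 = 67.1845
  Reference, 41-65: 240×181/618 = 70.2913
  Reference, Over 65: 240×153/618 = 59.4175
Contributions (O − E)²/E:
  (34 − 21.7330)²/21.7330 = 6.9240
  (22 − 33.8722)²/33.8722 = 4.1612
  (28 − 35.4385)²/35.4385 = 1.5613
  (37 − 29.9563)²/29.9563 = 1.6562
  (15 − 46.1602)²/46.1602 = 21.0345
  (94 − 71.9434)²/71.9434 = 6.7622
  (92 − 75.2702)²/75.2702 = 3.7184
  (56 − 63.6262)²/63.6262 = 0.9141
  (62 − 43.1068)²/43.1068 = 8.2807
  (57 − 67.1845)²/67.1845 = 1.5439
  (61 − 70.2913)²/70.2913 = 1.2281
  (60 − 59.4175)²/59.4175 = 0.0057
χ² = 6.9240 + 4.1612 + 1.5613 + 1.6562 + 21.0345 + 6.7622 + 3.7184 + 0.9141 + 8.2807 + 1.5439 + 1.2281 + 0.0057 = 57.790
df = (3−1)(4−1) = 6. Since 57.790 > 14.449, reject the null hypothesis of independence at α = 0.025.

57.790; reject H₀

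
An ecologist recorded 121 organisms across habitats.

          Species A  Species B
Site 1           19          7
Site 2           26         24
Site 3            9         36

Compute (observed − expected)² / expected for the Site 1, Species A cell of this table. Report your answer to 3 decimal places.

4.715

Row total (Site 1) = 26; column total (Species A) = 54; N = 121.
Expected count E = 26 × 54 / 121 = 11.6033.
Contribution = (O − E)²/E = (19 − 11.6033)² / 11.6033 = 4.715.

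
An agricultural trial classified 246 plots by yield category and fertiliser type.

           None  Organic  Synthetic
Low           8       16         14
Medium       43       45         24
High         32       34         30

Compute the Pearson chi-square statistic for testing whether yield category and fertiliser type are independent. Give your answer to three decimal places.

Row totals: 38, 112, 96. Column totals: 83, 95, 68. Grand total N = 246.
Expected counts (row total × column total / N):
  Low, None: 38×83/246 = 12.82114
  Low, Organic: 38×95/246 = 14.67480
  Low, Synthetic: 38×68/246 = 10.50407
  Medium, None: 112×83/246 = 37.78862
  Medium, Organic: 112×95/246 = 43.25203
  Medium, Synthetic: 112×68/246 = 30.95935
  High, None: 96×83/246 = 32.39024
  High, Organic: 96×95/246 = 37.07317
  High, Synthetic: 96×68/246 = 26.53659
Contributions (O − E)²/E:
  (8 − 12.82114)²/12.82114 = 1.8129
  (16 − 14.67480)²/14.67480 = 0.1197
  (14 − 10.50407)²/10.50407 = 1.1635
  (43 − 37.78862)²/37.78862 = 0.7187
  (45 − 43.25203)²/43.25203 = 0.0706
  (24 − 30.95935)²/30.95935 = 1.5644
  (32 − 32.39024)²/32.39024 = 0.0047
  (34 − 37.07317)²/37.07317 = 0.2547
  (30 − 26.53659)²/26.53659 = 0.4520
χ² = 1.8129 + 0.1197 + 1.1635 + 0.7187 + 0.0706 + 1.5644 + 0.0047 + 0.2547 + 0.4520 = 6.161

6.161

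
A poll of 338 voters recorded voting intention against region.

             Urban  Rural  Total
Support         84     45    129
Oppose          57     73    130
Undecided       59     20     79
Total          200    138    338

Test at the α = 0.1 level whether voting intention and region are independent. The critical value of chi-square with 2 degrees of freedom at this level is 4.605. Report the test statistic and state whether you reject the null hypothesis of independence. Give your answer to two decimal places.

22.39; reject H₀

Grand total N = 338.
Expected counts (row total × column total / N):
  Support, Urban: 129×200/338 = 76.331
  Support, Rural: 129×138/338 = 52.669
  Oppose, Urban: 130×200/338 = 76.923
  Oppose, Rural: 130×138/338 = 53.077
  Undecided, Urban: 79×200/338 = 46.746
  Undecided, Rural: 79×138/338 = 32.254
Contributions (O − E)²/E:
  (84 − 76.331)²/76.331 = 0.7705
  (45 − 52.669)²/52.669 = 1.1167
  (57 − 76.923)²/76.923 = 5.1600
  (73 − 53.077)²/53.077 = 7.4783
  (59 − 46.746)²/46.746 = 3.2123
  (20 − 32.254)²/32.254 = 4.6556
χ² = 0.7705 + 1.1167 + 5.1600 + 7.4783 + 3.2123 + 4.6556 = 22.39
df = (3−1)(2−1) = 2. Since 22.39 > 4.605, reject the null hypothesis of independence at α = 0.1.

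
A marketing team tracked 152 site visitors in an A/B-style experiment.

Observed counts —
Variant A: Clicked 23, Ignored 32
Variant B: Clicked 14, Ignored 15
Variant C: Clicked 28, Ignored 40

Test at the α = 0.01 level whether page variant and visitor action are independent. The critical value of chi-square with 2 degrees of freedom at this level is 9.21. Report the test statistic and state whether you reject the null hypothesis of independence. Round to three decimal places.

0.450; fail to reject H₀

Row totals: 55, 29, 68. Column totals: 65, 87. Grand total N = 152.
Expected counts (row total × column total / N):
  Variant A, Clicked: 55×65/152 = 23.5197
  Variant A, Ignored: 55×87/152 = 31.4803
  Variant B, Clicked: 29×65/152 = 12.4013
  Variant B, Ignored: 29×87/152 = 16.5987
  Variant C, Clicked: 68×65/152 = 29.0789
  Variant C, Ignored: 68×87/152 = 38.9211
Contributions (O − E)²/E:
  (23 − 23.5197)²/23.5197 = 0.0115
  (32 − 31.4803)²/31.4803 = 0.0086
  (14 − 12.4013)²/12.4013 = 0.2061
  (15 − 16.5987)²/16.5987 = 0.1540
  (28 − 29.0789)²/29.0789 = 0.0400
  (40 − 38.9211)²/38.9211 = 0.0299
χ² = 0.0115 + 0.0086 + 0.2061 + 0.1540 + 0.0400 + 0.0299 = 0.450
df = (3−1)(2−1) = 2. Since 0.450 < 9.21, fail to reject the null hypothesis of independence at α = 0.01.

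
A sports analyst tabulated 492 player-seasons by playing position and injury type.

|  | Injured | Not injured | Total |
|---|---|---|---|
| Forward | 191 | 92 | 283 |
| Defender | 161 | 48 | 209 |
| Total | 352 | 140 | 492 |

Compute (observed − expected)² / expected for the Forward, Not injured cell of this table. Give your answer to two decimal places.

1.63

Row total (Forward) = 283; column total (Not injured) = 140; N = 492.
Expected count E = 283 × 140 / 492 = 80.528.
Contribution = (O − E)²/E = (92 − 80.528)² / 80.528 = 1.63.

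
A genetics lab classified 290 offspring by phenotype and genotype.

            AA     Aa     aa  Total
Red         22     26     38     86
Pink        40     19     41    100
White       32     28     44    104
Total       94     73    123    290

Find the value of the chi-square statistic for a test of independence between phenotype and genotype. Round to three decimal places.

5.727

Grand total N = 290.
Expected counts (row total × column total / N):
  Red, AA: 86×94/290 = 27.8759
  Red, Aa: 86×73/290 = 21.6483
  Red, aa: 86×123/290 = 36.4759
  Pink, AA: 100×94/290 = 32.4138
  Pink, Aa: 100×73/290 = 25.1724
  Pink, aa: 100×123/290 = 42.4138
  White, AA: 104×94/290 = 33.7103
  White, Aa: 104×73/290 = 26.1793
  White, aa: 104×123/290 = 44.1103
Contributions (O − E)²/E:
  (22 − 27.8759)²/27.8759 = 1.2386
  (26 − 21.6483)²/21.6483 = 0.8748
  (38 − 36.4759)²/36.4759 = 0.0637
  (40 − 32.4138)²/32.4138 = 1.7755
  (19 − 25.1724)²/25.1724 = 1.5135
  (41 − 42.4138)²/42.4138 = 0.0471
  (32 − 33.7103)²/33.7103 = 0.0868
  (28 − 26.1793)²/26.1793 = 0.1266
  (44 − 44.1103)²/44.1103 = 0.0003
χ² = 1.2386 + 0.8748 + 0.0637 + 1.7755 + 1.5135 + 0.0471 + 0.0868 + 0.1266 + 0.0003 = 5.727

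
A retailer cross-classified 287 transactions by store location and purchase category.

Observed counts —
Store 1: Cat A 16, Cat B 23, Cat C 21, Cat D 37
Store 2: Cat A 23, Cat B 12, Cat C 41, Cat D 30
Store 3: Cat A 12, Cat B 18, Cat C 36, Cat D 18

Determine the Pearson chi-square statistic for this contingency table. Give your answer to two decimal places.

17.64

Row totals: 97, 106, 84. Column totals: 51, 53, 98, 85. Grand total N = 287.
Expected counts (row total × column total / N):
  Store 1, Cat A: 97×51/287 = 17.237
  Store 1, Cat B: 97×53/287 = 17.913
  Store 1, Cat C: 97×98/287 = 33.122
  Store 1, Cat D: 97×85/287 = 28.728
  Store 2, Cat A: 106×51/287 = 18.836
  Store 2, Cat B: 106×53/287 = 19.575
  Store 2, Cat C: 106×98/287 = 36.195
  Store 2, Cat D: 106×85/287 = 31.394
  Store 3, Cat A: 84×51/287 = 14.927
  Store 3, Cat B: 84×53/287 = 15.512
  Store 3, Cat C: 84×98/287 = 28.683
  Store 3, Cat D: 84×85/287 = 24.878
Contributions (O − E)²/E:
  (16 − 17.237)²/17.237 = 0.0888
  (23 − 17.913)²/17.913 = 1.4446
  (21 − 33.122)²/33.122 = 4.4364
  (37 − 28.728)²/28.728 = 2.3819
  (23 − 18.836)²/18.836 = 0.9205
  (12 − 19.575)²/19.575 = 2.9313
  (41 − 36.195)²/36.195 = 0.6379
  (30 − 31.394)²/31.394 = 0.0619
  (12 − 14.927)²/14.927 = 0.5739
  (18 − 15.512)²/15.512 = 0.3991
  (36 − 28.683)²/28.683 = 1.8666
  (18 − 24.878)²/24.878 = 1.9016
χ² = 0.0888 + 1.4446 + 4.4364 + 2.3819 + 0.9205 + 2.9313 + 0.6379 + 0.0619 + 0.5739 + 0.3991 + 1.8666 + 1.9016 = 17.64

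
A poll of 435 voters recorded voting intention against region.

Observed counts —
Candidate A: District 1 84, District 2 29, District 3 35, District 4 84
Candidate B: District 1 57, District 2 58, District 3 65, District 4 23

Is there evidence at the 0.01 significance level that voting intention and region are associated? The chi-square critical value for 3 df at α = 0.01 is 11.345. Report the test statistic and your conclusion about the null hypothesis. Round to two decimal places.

56.93; reject H₀

Row totals: 232, 203. Column totals: 141, 87, 100, 107. Grand total N = 435.
Expected counts (row total × column total / N):
  Candidate A, District 1: 232×141/435 = 75.200
  Candidate A, District 2: 232×87/435 = 46.400
  Candidate A, District 3: 232×100/435 = 53.333
  Candidate A, District 4: 232×107/435 = 57.067
  Candidate B, District 1: 203×141/435 = 65.800
  Candidate B, District 2: 203×87/435 = 40.600
  Candidate B, District 3: 203×100/435 = 46.667
  Candidate B, District 4: 203×107/435 = 49.933
Contributions (O − E)²/E:
  (84 − 75.200)²/75.200 = 1.0298
  (29 − 46.400)²/46.400 = 6.5250
  (35 − 53.333)²/53.333 = 6.3019
  (84 − 57.067)²/57.067 = 12.7111
  (57 − 65.800)²/65.800 = 1.1769
  (58 − 40.600)²/40.600 = 7.4571
  (65 − 46.667)²/46.667 = 7.2021
  (23 − 49.933)²/49.933 = 14.5272
χ² = 1.0298 + 6.5250 + 6.3019 + 12.7111 + 1.1769 + 7.4571 + 7.2021 + 14.5272 = 56.93
df = (2−1)(4−1) = 3. Since 56.93 > 11.345, reject the null hypothesis of independence at α = 0.01.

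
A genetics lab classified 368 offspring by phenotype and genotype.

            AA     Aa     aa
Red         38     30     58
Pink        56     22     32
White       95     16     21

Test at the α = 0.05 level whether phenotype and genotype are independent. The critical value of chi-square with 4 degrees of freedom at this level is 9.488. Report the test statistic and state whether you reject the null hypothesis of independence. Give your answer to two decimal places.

Row totals: 126, 110, 132. Column totals: 189, 68, 111. Grand total N = 368.
Expected counts (row total × column total / N):
  Red, AA: 126×189/368 = 64.712
  Red, Aa: 126×68/368 = 23.283
  Red, aa: 126×111/368 = 38.005
  Pink, AA: 110×189/368 = 56.495
  Pink, Aa: 110×68/368 = 20.326
  Pink, aa: 110×111/368 = 33.179
  White, AA: 132×189/368 = 67.793
  White, Aa: 132×68/368 = 24.391
  White, aa: 132×111/368 = 39.815
Contributions (O − E)²/E:
  (38 − 64.712)²/64.712 = 11.0263
  (30 − 23.283)²/23.283 = 1.9378
  (58 − 38.005)²/38.005 = 10.5197
  (56 − 56.495)²/56.495 = 0.0043
  (22 − 20.326)²/20.326 = 0.1379
  (32 − 33.179)²/33.179 = 0.0419
  (95 − 67.793)²/67.793 = 10.9188
  (16 − 24.391)²/24.391 = 2.8867
  (21 − 39.815)²/39.815 = 8.8912
χ² = 11.0263 + 1.9378 + 10.5197 + 0.0043 + 0.1379 + 0.0419 + 10.9188 + 2.8867 + 8.8912 = 46.36
df = (3−1)(3−1) = 4. Since 46.36 > 9.488, reject the null hypothesis of independence at α = 0.05.

46.36; reject H₀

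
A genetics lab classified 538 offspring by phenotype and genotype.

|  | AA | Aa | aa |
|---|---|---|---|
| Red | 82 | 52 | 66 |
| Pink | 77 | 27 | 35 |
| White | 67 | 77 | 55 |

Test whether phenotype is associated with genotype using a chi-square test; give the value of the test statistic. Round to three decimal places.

22.669

Row totals: 200, 139, 199. Column totals: 226, 156, 156. Grand total N = 538.
Expected counts (row total × column total / N):
  Red, AA: 200×226/538 = 84.0149
  Red, Aa: 200×156/538 = 57.9926
  Red, aa: 200×156/538 = 57.9926
  Pink, AA: 139×226/538 = 58.3903
  Pink, Aa: 139×156/538 = 40.3048
  Pink, aa: 139×156/538 = 40.3048
  White, AA: 199×226/538 = 83.5948
  White, Aa: 199×156/538 = 57.7026
  White, aa: 199×156/538 = 57.7026
Contributions (O − E)²/E:
  (82 − 84.0149)²/84.0149 = 0.0483
  (52 − 57.9926)²/57.9926 = 0.6192
  (66 − 57.9926)²/57.9926 = 1.1056
  (77 − 58.3903)²/58.3903 = 5.9311
  (27 − 40.3048)²/40.3048 = 4.3920
  (35 − 40.3048)²/40.3048 = 0.6982
  (67 − 83.5948)²/83.5948 = 3.2943
  (77 − 57.7026)²/57.7026 = 6.4536
  (55 − 57.7026)²/57.7026 = 0.1266
χ² = 0.0483 + 0.6192 + 1.1056 + 5.9311 + 4.3920 + 0.6982 + 3.2943 + 6.4536 + 0.1266 = 22.669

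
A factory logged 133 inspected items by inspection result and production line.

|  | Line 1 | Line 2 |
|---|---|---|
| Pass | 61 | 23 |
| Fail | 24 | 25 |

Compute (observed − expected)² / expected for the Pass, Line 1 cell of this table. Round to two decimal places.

1.00

Row total (Pass) = 84; column total (Line 1) = 85; N = 133.
Expected count E = 84 × 85 / 133 = 53.684.
Contribution = (O − E)²/E = (61 − 53.684)² / 53.684 = 1.00.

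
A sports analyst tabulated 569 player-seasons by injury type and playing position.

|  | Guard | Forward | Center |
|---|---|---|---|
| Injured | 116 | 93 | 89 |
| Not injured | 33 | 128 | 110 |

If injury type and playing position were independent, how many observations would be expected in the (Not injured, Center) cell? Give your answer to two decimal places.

Row total (Not injured) = 271; column total (Center) = 199; grand total N = 569.
Expected count = (row total × column total) / N = 271 × 199 / 569 = 94.78.

94.78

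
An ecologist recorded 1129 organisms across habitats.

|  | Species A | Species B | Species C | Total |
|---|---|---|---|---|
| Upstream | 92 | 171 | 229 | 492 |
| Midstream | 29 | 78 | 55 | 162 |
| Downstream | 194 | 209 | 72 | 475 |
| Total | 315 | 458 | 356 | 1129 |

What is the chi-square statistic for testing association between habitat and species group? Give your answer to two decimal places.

132.87

Grand total N = 1129.
Expected counts (row total × column total / N):
  Upstream, Species A: 492×315/1129 = 137.272
  Upstream, Species B: 492×458/1129 = 199.589
  Upstream, Species C: 492×356/1129 = 155.139
  Midstream, Species A: 162×315/1129 = 45.199
  Midstream, Species B: 162×458/1129 = 65.718
  Midstream, Species C: 162×356/1129 = 51.082
  Downstream, Species A: 475×315/1129 = 132.529
  Downstream, Species B: 475×458/1129 = 192.693
  Downstream, Species C: 475×356/1129 = 149.779
Contributions (O − E)²/E:
  (92 − 137.272)²/137.272 = 14.9306
  (171 − 199.589)²/199.589 = 4.0951
  (229 − 155.139)²/155.139 = 35.1649
  (29 − 45.199)²/45.199 = 5.8056
  (78 − 65.718)²/65.718 = 2.2954
  (55 − 51.082)²/51.082 = 0.3005
  (194 − 132.529)²/132.529 = 28.5121
  (209 − 192.693)²/192.693 = 1.3800
  (72 − 149.779)²/149.779 = 40.3900
χ² = 14.9306 + 4.0951 + 35.1649 + 5.8056 + 2.2954 + 0.3005 + 28.5121 + 1.3800 + 40.3900 = 132.87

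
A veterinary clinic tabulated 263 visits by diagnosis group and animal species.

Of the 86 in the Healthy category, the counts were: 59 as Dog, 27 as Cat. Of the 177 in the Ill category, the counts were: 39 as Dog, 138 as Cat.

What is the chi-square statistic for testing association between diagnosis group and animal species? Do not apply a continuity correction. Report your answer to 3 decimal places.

Row totals: 86, 177. Column totals: 98, 165. Grand total N = 263.
Expected counts (row total × column total / N):
  Healthy, Dog: 86×98/263 = 32.0456
  Healthy, Cat: 86×165/263 = 53.9544
  Ill, Dog: 177×98/263 = 65.9544
  Ill, Cat: 177×165/263 = 111.0456
Contributions (O − E)²/E:
  (59 − 32.0456)²/32.0456 = 22.6721
  (27 − 53.9544)²/53.9544 = 13.4658
  (39 − 65.9544)²/65.9544 = 11.0158
  (138 − 111.0456)²/111.0456 = 6.5427
χ² = 22.6721 + 13.4658 + 11.0158 + 6.5427 = 53.696

53.696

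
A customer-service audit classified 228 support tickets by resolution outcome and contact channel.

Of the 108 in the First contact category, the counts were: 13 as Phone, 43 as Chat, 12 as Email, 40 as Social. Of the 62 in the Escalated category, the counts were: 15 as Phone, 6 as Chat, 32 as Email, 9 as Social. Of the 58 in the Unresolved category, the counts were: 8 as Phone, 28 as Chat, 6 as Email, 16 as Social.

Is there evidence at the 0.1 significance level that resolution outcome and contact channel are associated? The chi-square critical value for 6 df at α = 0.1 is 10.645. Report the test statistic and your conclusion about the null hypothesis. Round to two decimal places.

60.58; reject H₀

Row totals: 108, 62, 58. Column totals: 36, 77, 50, 65. Grand total N = 228.
Expected counts (row total × column total / N):
  First contact, Phone: 108×36/228 = 17.053
  First contact, Chat: 108×77/228 = 36.474
  First contact, Email: 108×50/228 = 23.684
  First contact, Social: 108×65/228 = 30.789
  Escalated, Phone: 62×36/228 = 9.789
  Escalated, Chat: 62×77/228 = 20.939
  Escalated, Email: 62×50/228 = 13.596
  Escalated, Social: 62×65/228 = 17.675
  Unresolved, Phone: 58×36/228 = 9.158
  Unresolved, Chat: 58×77/228 = 19.588
  Unresolved, Email: 58×50/228 = 12.719
  Unresolved, Social: 58×65/228 = 16.535
Contributions (O − E)²/E:
  (13 − 17.053)²/17.053 = 0.9633
  (43 − 36.474)²/36.474 = 1.1676
  (12 − 23.684)²/23.684 = 5.7641
  (40 − 30.789)²/30.789 = 2.7556
  (15 − 9.789)²/9.789 = 2.7740
  (6 − 20.939)²/20.939 = 10.6583
  (32 − 13.596)²/13.596 = 24.9123
  (9 − 17.675)²/17.675 = 4.2577
  (8 − 9.158)²/9.158 = 0.1464
  (28 − 19.588)²/19.588 = 3.6125
  (6 − 12.719)²/12.719 = 3.5494
  (16 − 16.535)²/16.535 = 0.0173
χ² = 0.9633 + 1.1676 + 5.7641 + 2.7556 + 2.7740 + 10.6583 + 24.9123 + 4.2577 + 0.1464 + 3.6125 + 3.5494 + 0.0173 = 60.58
df = (3−1)(4−1) = 6. Since 60.58 > 10.645, reject the null hypothesis of independence at α = 0.1.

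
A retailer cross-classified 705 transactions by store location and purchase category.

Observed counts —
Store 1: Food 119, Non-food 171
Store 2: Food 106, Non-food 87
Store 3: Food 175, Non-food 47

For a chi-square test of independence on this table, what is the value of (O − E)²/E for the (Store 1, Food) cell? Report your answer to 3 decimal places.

12.604

Row total (Store 1) = 290; column total (Food) = 400; N = 705.
Expected count E = 290 × 400 / 705 = 164.5390.
Contribution = (O − E)²/E = (119 − 164.5390)² / 164.5390 = 12.604.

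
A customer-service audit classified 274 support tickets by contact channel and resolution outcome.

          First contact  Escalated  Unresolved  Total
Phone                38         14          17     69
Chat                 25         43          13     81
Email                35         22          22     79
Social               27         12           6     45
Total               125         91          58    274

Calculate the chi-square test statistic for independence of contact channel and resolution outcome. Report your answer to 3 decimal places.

Grand total N = 274.
Expected counts (row total × column total / N):
  Phone, First contact: 69×125/274 = 31.4781
  Phone, Escalated: 69×91/274 = 22.9161
  Phone, Unresolved: 69×58/274 = 14.6058
  Chat, First contact: 81×125/274 = 36.9526
  Chat, Escalated: 81×91/274 = 26.9015
  Chat, Unresolved: 81×58/274 = 17.1460
  Email, First contact: 79×125/274 = 36.0401
  Email, Escalated: 79×91/274 = 26.2372
  Email, Unresolved: 79×58/274 = 16.7226
  Social, First contact: 45×125/274 = 20.5292
  Social, Escalated: 45×91/274 = 14.9453
  Social, Unresolved: 45×58/274 = 9.5255
Contributions (O − E)²/E:
  (38 − 31.4781)²/31.4781 = 1.3513
  (14 − 22.9161)²/22.9161 = 3.4690
  (17 − 14.6058)²/14.6058 = 0.3925
  (25 − 36.9526)²/36.9526 = 3.8662
  (43 − 26.9015)²/26.9015 = 9.6337
  (13 − 17.1460)²/17.1460 = 1.0025
  (35 − 36.0401)²/36.0401 = 0.0300
  (22 − 26.2372)²/26.2372 = 0.6843
  (22 − 16.7226)²/16.7226 = 1.6655
  (27 − 20.5292)²/20.5292 = 2.0396
  (12 − 14.9453)²/14.9453 = 0.5804
  (6 − 9.5255)²/9.5255 = 1.3048
χ² = 1.3513 + 3.4690 + 0.3925 + 3.8662 + 9.6337 + 1.0025 + 0.0300 + 0.6843 + 1.6655 + 2.0396 + 0.5804 + 1.3048 = 26.020

26.020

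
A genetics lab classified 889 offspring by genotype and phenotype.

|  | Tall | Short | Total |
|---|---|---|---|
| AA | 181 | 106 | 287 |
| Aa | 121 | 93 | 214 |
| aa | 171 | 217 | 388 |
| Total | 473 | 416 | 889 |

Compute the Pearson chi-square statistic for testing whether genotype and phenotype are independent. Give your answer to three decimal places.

Grand total N = 889.
Expected counts (row total × column total / N):
  AA, Tall: 287×473/889 = 152.7008
  AA, Short: 287×416/889 = 134.2992
  Aa, Tall: 214×473/889 = 113.8605
  Aa, Short: 214×416/889 = 100.1395
  aa, Tall: 388×473/889 = 206.4387
  aa, Short: 388×416/889 = 181.5613
Contributions (O − E)²/E:
  (181 − 152.7008)²/152.7008 = 5.2445
  (106 − 134.2992)²/134.2992 = 5.9631
  (121 − 113.8605)²/113.8605 = 0.4477
  (93 − 100.1395)²/100.1395 = 0.5090
  (171 − 206.4387)²/206.4387 = 6.0837
  (217 − 181.5613)²/181.5613 = 6.9172
χ² = 5.2445 + 5.9631 + 0.4477 + 0.5090 + 6.0837 + 6.9172 = 25.165

25.165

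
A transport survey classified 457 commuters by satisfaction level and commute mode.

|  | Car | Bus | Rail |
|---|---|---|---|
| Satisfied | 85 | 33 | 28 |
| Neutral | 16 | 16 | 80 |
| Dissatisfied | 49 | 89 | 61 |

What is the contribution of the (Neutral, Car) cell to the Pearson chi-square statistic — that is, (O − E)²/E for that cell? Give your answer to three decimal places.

11.725

Row total (Neutral) = 112; column total (Car) = 150; N = 457.
Expected count E = 112 × 150 / 457 = 36.76149.
Contribution = (O − E)²/E = (16 − 36.76149)² / 36.76149 = 11.725.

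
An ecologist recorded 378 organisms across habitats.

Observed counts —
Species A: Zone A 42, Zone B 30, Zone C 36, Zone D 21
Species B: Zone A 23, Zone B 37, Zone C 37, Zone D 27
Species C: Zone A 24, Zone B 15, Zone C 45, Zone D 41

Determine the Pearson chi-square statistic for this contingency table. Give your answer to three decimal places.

Row totals: 129, 124, 125. Column totals: 89, 82, 118, 89. Grand total N = 378.
Expected counts (row total × column total / N):
  Species A, Zone A: 129×89/378 = 30.3730
  Species A, Zone B: 129×82/378 = 27.9841
  Species A, Zone C: 129×118/378 = 40.2698
  Species A, Zone D: 129×89/378 = 30.3730
  Species B, Zone A: 124×89/378 = 29.1958
  Species B, Zone B: 124×82/378 = 26.8995
  Species B, Zone C: 124×118/378 = 38.7090
  Species B, Zone D: 124×89/378 = 29.1958
  Species C, Zone A: 125×89/378 = 29.4312
  Species C, Zone B: 125×82/378 = 27.1164
  Species C, Zone C: 125×118/378 = 39.0212
  Species C, Zone D: 125×89/378 = 29.4312
Contributions (O − E)²/E:
  (42 − 30.3730)²/30.3730 = 4.4509
  (30 − 27.9841)²/27.9841 = 0.1452
  (36 − 40.2698)²/40.2698 = 0.4527
  (21 − 30.3730)²/30.3730 = 2.8925
  (23 − 29.1958)²/29.1958 = 1.3148
  (37 − 26.8995)²/26.8995 = 3.7926
  (37 − 38.7090)²/38.7090 = 0.0755
  (27 − 29.1958)²/29.1958 = 0.1651
  (24 − 29.4312)²/29.4312 = 1.0023
  (15 − 27.1164)²/27.1164 = 5.4140
  (45 − 39.0212)²/39.0212 = 0.9161
  (41 − 29.4312)²/29.4312 = 4.5475
χ² = 4.4509 + 0.1452 + 0.4527 + 2.8925 + 1.3148 + 3.7926 + 0.0755 + 0.1651 + 1.0023 + 5.4140 + 0.9161 + 4.5475 = 25.169

25.169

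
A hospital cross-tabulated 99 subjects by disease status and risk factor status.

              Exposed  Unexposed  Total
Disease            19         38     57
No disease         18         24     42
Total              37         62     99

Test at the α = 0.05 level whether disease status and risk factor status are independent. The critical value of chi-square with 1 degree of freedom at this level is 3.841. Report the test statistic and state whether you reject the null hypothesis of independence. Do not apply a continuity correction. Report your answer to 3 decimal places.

0.937; fail to reject H₀

Grand total N = 99.
Expected counts (row total × column total / N):
  Disease, Exposed: 57×37/99 = 21.3030
  Disease, Unexposed: 57×62/99 = 35.6970
  No disease, Exposed: 42×37/99 = 15.6970
  No disease, Unexposed: 42×62/99 = 26.3030
Contributions (O − E)²/E:
  (19 − 21.3030)²/21.3030 = 0.2490
  (38 − 35.6970)²/35.6970 = 0.1486
  (18 − 15.6970)²/15.6970 = 0.3379
  (24 − 26.3030)²/26.3030 = 0.2016
χ² = 0.2490 + 0.1486 + 0.3379 + 0.2016 = 0.937
df = (2−1)(2−1) = 1. Since 0.937 < 3.841, fail to reject the null hypothesis of independence at α = 0.05.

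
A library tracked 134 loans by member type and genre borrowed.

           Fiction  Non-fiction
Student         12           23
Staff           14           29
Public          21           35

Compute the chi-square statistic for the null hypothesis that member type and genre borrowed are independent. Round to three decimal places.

Row totals: 35, 43, 56. Column totals: 47, 87. Grand total N = 134.
Expected counts (row total × column total / N):
  Student, Fiction: 35×47/134 = 12.2761
  Student, Non-fiction: 35×87/134 = 22.7239
  Staff, Fiction: 43×47/134 = 15.0821
  Staff, Non-fiction: 43×87/134 = 27.9179
  Public, Fiction: 56×47/134 = 19.6418
  Public, Non-fiction: 56×87/134 = 36.3582
Contributions (O − E)²/E:
  (12 − 12.2761)²/12.2761 = 0.0062
  (23 − 22.7239)²/22.7239 = 0.0034
  (14 − 15.0821)²/15.0821 = 0.0776
  (29 − 27.9179)²/27.9179 = 0.0419
  (21 − 19.6418)²/19.6418 = 0.0939
  (35 − 36.3582)²/36.3582 = 0.0507
χ² = 0.0062 + 0.0034 + 0.0776 + 0.0419 + 0.0939 + 0.0507 = 0.274

0.274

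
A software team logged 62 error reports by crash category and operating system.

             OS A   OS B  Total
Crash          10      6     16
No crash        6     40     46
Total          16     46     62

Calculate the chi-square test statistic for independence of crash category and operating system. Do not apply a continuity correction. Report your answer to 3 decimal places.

15.165

Grand total N = 62.
Expected counts (row total × column total / N):
  Crash, OS A: 16×16/62 = 4.1290
  Crash, OS B: 16×46/62 = 11.8710
  No crash, OS A: 46×16/62 = 11.8710
  No crash, OS B: 46×46/62 = 34.1290
Contributions (O − E)²/E:
  (10 − 4.1290)²/4.1290 = 8.3479
  (6 − 11.8710)²/11.8710 = 2.9036
  (6 − 11.8710)²/11.8710 = 2.9036
  (40 − 34.1290)²/34.1290 = 1.0100
χ² = 8.3479 + 2.9036 + 2.9036 + 1.0100 = 15.165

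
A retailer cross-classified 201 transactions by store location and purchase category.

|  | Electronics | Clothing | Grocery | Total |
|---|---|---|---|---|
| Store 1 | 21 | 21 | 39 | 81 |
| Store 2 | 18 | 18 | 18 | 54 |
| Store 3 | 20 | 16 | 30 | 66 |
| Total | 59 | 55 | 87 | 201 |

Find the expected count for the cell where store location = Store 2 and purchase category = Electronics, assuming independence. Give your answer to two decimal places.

15.85

Row total (Store 2) = 54; column total (Electronics) = 59; grand total N = 201.
Expected count = (row total × column total) / N = 54 × 59 / 201 = 15.85.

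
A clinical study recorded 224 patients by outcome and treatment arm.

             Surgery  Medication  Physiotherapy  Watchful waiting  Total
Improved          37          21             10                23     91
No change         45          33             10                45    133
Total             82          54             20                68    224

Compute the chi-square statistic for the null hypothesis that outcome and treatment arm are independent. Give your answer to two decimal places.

Grand total N = 224.
Expected counts (row total × column total / N):
  Improved, Surgery: 91×82/224 = 33.312
  Improved, Medication: 91×54/224 = 21.938
  Improved, Physiotherapy: 91×20/224 = 8.125
  Improved, Watchful waiting: 91×68/224 = 27.625
  No change, Surgery: 133×82/224 = 48.688
  No change, Medication: 133×54/224 = 32.062
  No change, Physiotherapy: 133×20/224 = 11.875
  No change, Watchful waiting: 133×68/224 = 40.375
Contributions (O − E)²/E:
  (37 − 33.312)²/33.312 = 0.4083
  (21 − 21.938)²/21.938 = 0.0401
  (10 − 8.125)²/8.125 = 0.4327
  (23 − 27.625)²/27.625 = 0.7743
  (45 − 48.688)²/48.688 = 0.2794
  (33 − 32.062)²/32.062 = 0.0274
  (10 − 11.875)²/11.875 = 0.2961
  (45 − 40.375)²/40.375 = 0.5298
χ² = 0.4083 + 0.0401 + 0.4327 + 0.7743 + 0.2794 + 0.0274 + 0.2961 + 0.5298 = 2.79

2.79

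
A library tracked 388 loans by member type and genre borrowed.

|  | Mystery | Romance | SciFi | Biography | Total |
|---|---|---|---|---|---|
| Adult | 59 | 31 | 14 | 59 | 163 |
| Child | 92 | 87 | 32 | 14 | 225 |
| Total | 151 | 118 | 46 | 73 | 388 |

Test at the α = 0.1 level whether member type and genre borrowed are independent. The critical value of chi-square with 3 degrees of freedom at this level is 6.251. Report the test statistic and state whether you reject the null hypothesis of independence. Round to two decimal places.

60.20; reject H₀

Grand total N = 388.
Expected counts (row total × column total / N):
  Adult, Mystery: 163×151/388 = 63.4356
  Adult, Romance: 163×118/388 = 49.5722
  Adult, SciFi: 163×46/388 = 19.3247
  Adult, Biography: 163×73/388 = 30.6675
  Child, Mystery: 225×151/388 = 87.5644
  Child, Romance: 225×118/388 = 68.4278
  Child, SciFi: 225×46/388 = 26.6753
  Child, Biography: 225×73/388 = 42.3325
Contributions (O − E)²/E:
  (59 − 63.4356)²/63.4356 = 0.3101
  (31 − 49.5722)²/49.5722 = 6.9581
  (14 − 19.3247)²/19.3247 = 1.4672
  (59 − 30.6675)²/30.6675 = 26.1753
  (92 − 87.5644)²/87.5644 = 0.2247
  (87 − 68.4278)²/68.4278 = 5.0407
  (32 − 26.6753)²/26.6753 = 1.0629
  (14 − 42.3325)²/42.3325 = 18.9625
χ² = 0.3101 + 6.9581 + 1.4672 + 26.1753 + 0.2247 + 5.0407 + 1.0629 + 18.9625 = 60.20
df = (2−1)(4−1) = 3. Since 60.20 > 6.251, reject the null hypothesis of independence at α = 0.1.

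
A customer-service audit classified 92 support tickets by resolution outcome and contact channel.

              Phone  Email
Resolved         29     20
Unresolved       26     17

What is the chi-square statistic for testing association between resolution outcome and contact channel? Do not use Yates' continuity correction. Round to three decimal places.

Row totals: 49, 43. Column totals: 55, 37. Grand total N = 92.
Expected counts (row total × column total / N):
  Resolved, Phone: 49×55/92 = 29.2935
  Resolved, Email: 49×37/92 = 19.7065
  Unresolved, Phone: 43×55/92 = 25.7065
  Unresolved, Email: 43×37/92 = 17.2935
Contributions (O − E)²/E:
  (29 − 29.2935)²/29.2935 = 0.0029
  (20 − 19.7065)²/19.7065 = 0.0044
  (26 − 25.7065)²/25.7065 = 0.0034
  (17 − 17.2935)²/17.2935 = 0.0050
χ² = 0.0029 + 0.0044 + 0.0034 + 0.0050 = 0.016

0.016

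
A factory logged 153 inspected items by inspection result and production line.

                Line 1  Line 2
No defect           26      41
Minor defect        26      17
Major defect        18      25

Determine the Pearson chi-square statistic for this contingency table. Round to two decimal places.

Row totals: 67, 43, 43. Column totals: 70, 83. Grand total N = 153.
Expected counts (row total × column total / N):
  No defect, Line 1: 67×70/153 = 30.654
  No defect, Line 2: 67×83/153 = 36.346
  Minor defect, Line 1: 43×70/153 = 19.673
  Minor defect, Line 2: 43×83/153 = 23.327
  Major defect, Line 1: 43×70/153 = 19.673
  Major defect, Line 2: 43×83/153 = 23.327
Contributions (O − E)²/E:
  (26 − 30.654)²/30.654 = 0.7066
  (41 − 36.346)²/36.346 = 0.5959
  (26 − 19.673)²/19.673 = 2.0348
  (17 − 23.327)²/23.327 = 1.7161
  (18 − 19.673)²/19.673 = 0.1423
  (25 − 23.327)²/23.327 = 0.1200
χ² = 0.7066 + 0.5959 + 2.0348 + 1.7161 + 0.1423 + 0.1200 = 5.32

5.32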